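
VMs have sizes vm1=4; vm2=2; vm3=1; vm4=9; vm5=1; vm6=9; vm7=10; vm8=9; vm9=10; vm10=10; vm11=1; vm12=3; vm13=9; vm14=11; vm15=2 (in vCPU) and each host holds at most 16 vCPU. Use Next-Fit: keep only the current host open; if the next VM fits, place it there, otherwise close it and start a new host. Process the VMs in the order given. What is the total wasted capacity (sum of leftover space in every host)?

Put vm1 (4 vCPU) in host 1; 12 vCPU remain.
Put vm2 (2 vCPU) in host 1; 10 vCPU remain.
Put vm3 (1 vCPU) in host 1; 9 vCPU remain.
Put vm4 (9 vCPU) in host 1; 0 vCPU remain.
Put vm5 (1 vCPU) in host 2; 15 vCPU remain.
Put vm6 (9 vCPU) in host 2; 6 vCPU remain.
Put vm7 (10 vCPU) in host 3; 6 vCPU remain.
Put vm8 (9 vCPU) in host 4; 7 vCPU remain.
Put vm9 (10 vCPU) in host 5; 6 vCPU remain.
Put vm10 (10 vCPU) in host 6; 6 vCPU remain.
Put vm11 (1 vCPU) in host 6; 5 vCPU remain.
Put vm12 (3 vCPU) in host 6; 2 vCPU remain.
Put vm13 (9 vCPU) in host 7; 7 vCPU remain.
Put vm14 (11 vCPU) in host 8; 5 vCPU remain.
Put vm15 (2 vCPU) in host 8; 3 vCPU remain.
8 hosts × 16 vCPU = 128 vCPU; used 91 vCPU; unused 37 vCPU.

37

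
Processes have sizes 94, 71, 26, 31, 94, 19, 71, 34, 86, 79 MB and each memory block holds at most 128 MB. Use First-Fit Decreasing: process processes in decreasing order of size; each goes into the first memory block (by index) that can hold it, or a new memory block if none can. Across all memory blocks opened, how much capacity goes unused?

163

Sorted descending: 94, 94, 86, 79, 71, 71, 34, 31, 26, 19.
Put 94 MB in memory block 1; 34 MB remain.
Put 94 MB in memory block 2; 34 MB remain.
Put 86 MB in memory block 3; 42 MB remain.
Put 79 MB in memory block 4; 49 MB remain.
Put 71 MB in memory block 5; 57 MB remain.
Put 71 MB in memory block 6; 57 MB remain.
Put 34 MB in memory block 1; 0 MB remain.
Put 31 MB in memory block 2; 3 MB remain.
Put 26 MB in memory block 3; 16 MB remain.
Put 19 MB in memory block 4; 30 MB remain.
6 memory blocks × 128 MB = 768 MB; used 605 MB; unused 163 MB.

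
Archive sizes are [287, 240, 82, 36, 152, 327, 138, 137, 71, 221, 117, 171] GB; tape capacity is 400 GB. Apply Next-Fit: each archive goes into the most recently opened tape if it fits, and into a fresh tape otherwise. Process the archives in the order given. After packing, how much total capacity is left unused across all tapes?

821

287 GB → tape 1 (remaining 113 GB)
240 GB → tape 2 (remaining 160 GB)
82 GB → tape 2 (remaining 78 GB)
36 GB → tape 2 (remaining 42 GB)
152 GB → tape 3 (remaining 248 GB)
327 GB → tape 4 (remaining 73 GB)
138 GB → tape 5 (remaining 262 GB)
137 GB → tape 5 (remaining 125 GB)
71 GB → tape 5 (remaining 54 GB)
221 GB → tape 6 (remaining 179 GB)
117 GB → tape 6 (remaining 62 GB)
171 GB → tape 7 (remaining 229 GB)
7 tapes × 400 GB = 2800 GB; used 1979 GB; unused 821 GB.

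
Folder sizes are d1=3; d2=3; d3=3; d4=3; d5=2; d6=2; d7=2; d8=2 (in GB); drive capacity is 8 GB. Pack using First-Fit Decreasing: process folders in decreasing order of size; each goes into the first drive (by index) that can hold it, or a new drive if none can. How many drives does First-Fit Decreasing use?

Sorted descending: 3, 3, 3, 3, 2, 2, 2, 2.
3 GB → drive 1 (remaining 5 GB)
3 GB → drive 1 (remaining 2 GB)
3 GB → drive 2 (remaining 5 GB)
3 GB → drive 2 (remaining 2 GB)
2 GB → drive 1 (remaining 0 GB)
2 GB → drive 2 (remaining 0 GB)
2 GB → drive 3 (remaining 6 GB)
2 GB → drive 3 (remaining 4 GB)

3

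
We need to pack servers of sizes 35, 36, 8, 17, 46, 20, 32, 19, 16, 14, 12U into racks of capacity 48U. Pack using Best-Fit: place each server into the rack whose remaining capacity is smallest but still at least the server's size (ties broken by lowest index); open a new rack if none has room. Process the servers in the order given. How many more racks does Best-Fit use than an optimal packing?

0

Best-Fit: [35,12] [36,8] [17,20] [46] [32,16] [19,14] → 6 racks.
Total size 255U; any packing needs at least ⌈255/48⌉ = 6 racks.
So 6 is already optimal.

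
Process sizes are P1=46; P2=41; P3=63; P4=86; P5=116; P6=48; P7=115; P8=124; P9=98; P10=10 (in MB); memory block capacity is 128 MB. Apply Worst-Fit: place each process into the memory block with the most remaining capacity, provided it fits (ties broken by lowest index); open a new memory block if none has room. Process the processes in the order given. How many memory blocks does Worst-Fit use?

P1 (46 MB) → memory block 1 (remaining 82 MB)
P2 (41 MB) → memory block 1 (remaining 41 MB)
P3 (63 MB) → memory block 2 (remaining 65 MB)
P4 (86 MB) → memory block 3 (remaining 42 MB)
P5 (116 MB) → memory block 4 (remaining 12 MB)
P6 (48 MB) → memory block 2 (remaining 17 MB)
P7 (115 MB) → memory block 5 (remaining 13 MB)
P8 (124 MB) → memory block 6 (remaining 4 MB)
P9 (98 MB) → memory block 7 (remaining 30 MB)
P10 (10 MB) → memory block 3 (remaining 32 MB)

7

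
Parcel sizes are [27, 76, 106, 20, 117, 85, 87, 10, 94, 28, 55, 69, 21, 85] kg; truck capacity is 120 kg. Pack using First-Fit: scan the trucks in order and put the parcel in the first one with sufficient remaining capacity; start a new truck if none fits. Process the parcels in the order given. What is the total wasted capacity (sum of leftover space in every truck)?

truck 1: place 27 kg, 93 kg left
truck 1: place 76 kg, 17 kg left
truck 2: place 106 kg, 14 kg left
truck 3: place 20 kg, 100 kg left
truck 4: place 117 kg, 3 kg left
truck 3: place 85 kg, 15 kg left
truck 5: place 87 kg, 33 kg left
truck 1: place 10 kg, 7 kg left
truck 6: place 94 kg, 26 kg left
truck 5: place 28 kg, 5 kg left
truck 7: place 55 kg, 65 kg left
truck 8: place 69 kg, 51 kg left
truck 6: place 21 kg, 5 kg left
truck 9: place 85 kg, 35 kg left
9 trucks × 120 kg = 1080 kg; used 880 kg; unused 200 kg.

200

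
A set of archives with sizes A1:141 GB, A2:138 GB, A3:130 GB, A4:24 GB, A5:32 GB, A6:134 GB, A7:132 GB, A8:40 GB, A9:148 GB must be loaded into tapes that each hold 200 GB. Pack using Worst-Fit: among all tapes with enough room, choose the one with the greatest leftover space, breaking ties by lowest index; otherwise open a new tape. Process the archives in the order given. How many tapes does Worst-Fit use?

6 tapes

A1 (141 GB) → tape 1 (remaining 59 GB)
A2 (138 GB) → tape 2 (remaining 62 GB)
A3 (130 GB) → tape 3 (remaining 70 GB)
A4 (24 GB) → tape 3 (remaining 46 GB)
A5 (32 GB) → tape 2 (remaining 30 GB)
A6 (134 GB) → tape 4 (remaining 66 GB)
A7 (132 GB) → tape 5 (remaining 68 GB)
A8 (40 GB) → tape 5 (remaining 28 GB)
A9 (148 GB) → tape 6 (remaining 52 GB)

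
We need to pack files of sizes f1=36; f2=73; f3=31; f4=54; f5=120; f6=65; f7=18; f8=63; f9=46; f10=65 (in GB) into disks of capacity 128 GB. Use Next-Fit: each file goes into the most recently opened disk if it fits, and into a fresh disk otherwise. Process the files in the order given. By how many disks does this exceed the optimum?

Next-Fit: [36,73] [31,54] [120] [65,18] [63,46] [65] → 6 disks.
Total size 571 GB; any packing needs at least ⌈571/128⌉ = 5 disks.
An optimal packing achieves that bound: [120] [73,54] [65,63] [65,46] [36,31,18] → 5 disks.
Excess: 6 − 5 = 1.

1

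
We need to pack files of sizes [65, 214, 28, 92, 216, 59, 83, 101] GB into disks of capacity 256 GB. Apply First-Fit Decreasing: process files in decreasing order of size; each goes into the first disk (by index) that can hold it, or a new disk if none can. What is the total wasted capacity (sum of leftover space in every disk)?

Sorted descending: 216, 214, 101, 92, 83, 65, 59, 28.
216 GB → disk 1 (remaining 40 GB)
214 GB → disk 2 (remaining 42 GB)
101 GB → disk 3 (remaining 155 GB)
92 GB → disk 3 (remaining 63 GB)
83 GB → disk 4 (remaining 173 GB)
65 GB → disk 4 (remaining 108 GB)
59 GB → disk 3 (remaining 4 GB)
28 GB → disk 1 (remaining 12 GB)
4 disks × 256 GB = 1024 GB; used 858 GB; unused 166 GB.

166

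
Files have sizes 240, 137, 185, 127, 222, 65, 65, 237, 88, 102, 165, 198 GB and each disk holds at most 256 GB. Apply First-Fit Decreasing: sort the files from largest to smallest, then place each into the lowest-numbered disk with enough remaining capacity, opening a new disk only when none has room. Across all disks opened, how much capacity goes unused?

Sorted descending: 240, 237, 222, 198, 185, 165, 137, 127, 102, 88, 65, 65.
disk 1: place 240 GB, 16 GB left
disk 2: place 237 GB, 19 GB left
disk 3: place 222 GB, 34 GB left
disk 4: place 198 GB, 58 GB left
disk 5: place 185 GB, 71 GB left
disk 6: place 165 GB, 91 GB left
disk 7: place 137 GB, 119 GB left
disk 8: place 127 GB, 129 GB left
disk 7: place 102 GB, 17 GB left
disk 6: place 88 GB, 3 GB left
disk 5: place 65 GB, 6 GB left
disk 8: place 65 GB, 64 GB left
8 disks × 256 GB = 2048 GB; used 1831 GB; unused 217 GB.

217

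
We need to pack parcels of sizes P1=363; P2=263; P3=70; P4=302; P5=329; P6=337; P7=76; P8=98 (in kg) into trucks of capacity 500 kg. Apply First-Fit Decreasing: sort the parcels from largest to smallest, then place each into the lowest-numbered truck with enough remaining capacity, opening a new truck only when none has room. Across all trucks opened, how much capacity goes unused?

Sorted descending: 363, 337, 329, 302, 263, 98, 76, 70.
truck 1: place 363 kg, 137 kg left
truck 2: place 337 kg, 163 kg left
truck 3: place 329 kg, 171 kg left
truck 4: place 302 kg, 198 kg left
truck 5: place 263 kg, 237 kg left
truck 1: place 98 kg, 39 kg left
truck 2: place 76 kg, 87 kg left
truck 2: place 70 kg, 17 kg left
5 trucks × 500 kg = 2500 kg; used 1838 kg; unused 662 kg.

662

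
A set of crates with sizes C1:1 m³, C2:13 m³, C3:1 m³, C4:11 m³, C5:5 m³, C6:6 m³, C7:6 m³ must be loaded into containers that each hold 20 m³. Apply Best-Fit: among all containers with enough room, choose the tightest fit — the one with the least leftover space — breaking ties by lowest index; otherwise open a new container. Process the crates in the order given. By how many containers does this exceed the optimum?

Best-Fit: [1,13,1,5] [11,6] [6] → 3 containers.
Total size 43 m³; any packing needs at least ⌈43/20⌉ = 3 containers.
So 3 is already optimal.

0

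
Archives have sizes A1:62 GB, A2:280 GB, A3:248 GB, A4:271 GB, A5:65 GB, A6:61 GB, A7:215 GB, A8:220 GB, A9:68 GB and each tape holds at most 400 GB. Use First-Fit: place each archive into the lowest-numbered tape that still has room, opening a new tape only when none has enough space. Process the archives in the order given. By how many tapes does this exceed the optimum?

First-Fit: [62,280] [248,65,61] [271,68] [215] [220] → 5 tapes.
5 archives exceed 200 GB (half the capacity), and no two of those can share a tape, so at least 5 tapes are needed.
So 5 is already optimal.

0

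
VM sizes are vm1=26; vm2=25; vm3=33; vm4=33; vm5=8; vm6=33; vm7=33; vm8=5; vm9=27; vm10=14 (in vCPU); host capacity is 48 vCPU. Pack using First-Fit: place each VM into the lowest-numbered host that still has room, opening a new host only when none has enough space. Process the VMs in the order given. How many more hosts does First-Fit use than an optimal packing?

0

First-Fit: [26,8,5] [25,14] [33] [33] [33] [33] [27] → 7 hosts.
7 VMs exceed 24 vCPU (half the capacity), and no two of those can share a host, so at least 7 hosts are needed.
So 7 is already optimal.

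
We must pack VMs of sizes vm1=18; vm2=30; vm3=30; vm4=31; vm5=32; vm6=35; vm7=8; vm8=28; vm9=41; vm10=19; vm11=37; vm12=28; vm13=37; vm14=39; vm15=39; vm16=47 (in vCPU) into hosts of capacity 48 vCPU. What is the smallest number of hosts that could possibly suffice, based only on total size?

11

Total size = 18 + 30 + 30 + 31 + 32 + 35 + 8 + 28 + 41 + 19 + 37 + 28 + 37 + 39 + 39 + 47 = 499 vCPU.
⌈499 / 48⌉ = 11.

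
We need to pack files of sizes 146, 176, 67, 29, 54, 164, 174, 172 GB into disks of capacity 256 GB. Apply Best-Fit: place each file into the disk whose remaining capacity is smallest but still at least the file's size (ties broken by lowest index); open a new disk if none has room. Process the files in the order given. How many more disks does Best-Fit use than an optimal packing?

0

Best-Fit: [146,29,54] [176,67] [164] [174] [172] → 5 disks.
5 files exceed 128 GB (half the capacity), and no two of those can share a disk, so at least 5 disks are needed.
So 5 is already optimal.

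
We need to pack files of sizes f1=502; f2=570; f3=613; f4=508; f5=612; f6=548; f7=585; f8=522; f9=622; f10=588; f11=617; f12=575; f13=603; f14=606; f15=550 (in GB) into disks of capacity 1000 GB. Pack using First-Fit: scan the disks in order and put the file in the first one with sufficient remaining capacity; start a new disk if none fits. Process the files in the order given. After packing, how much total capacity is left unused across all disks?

6379

Put f1 (502 GB) in disk 1; 498 GB remain.
Put f2 (570 GB) in disk 2; 430 GB remain.
Put f3 (613 GB) in disk 3; 387 GB remain.
Put f4 (508 GB) in disk 4; 492 GB remain.
Put f5 (612 GB) in disk 5; 388 GB remain.
Put f6 (548 GB) in disk 6; 452 GB remain.
Put f7 (585 GB) in disk 7; 415 GB remain.
Put f8 (522 GB) in disk 8; 478 GB remain.
Put f9 (622 GB) in disk 9; 378 GB remain.
Put f10 (588 GB) in disk 10; 412 GB remain.
Put f11 (617 GB) in disk 11; 383 GB remain.
Put f12 (575 GB) in disk 12; 425 GB remain.
Put f13 (603 GB) in disk 13; 397 GB remain.
Put f14 (606 GB) in disk 14; 394 GB remain.
Put f15 (550 GB) in disk 15; 450 GB remain.
15 disks × 1000 GB = 15000 GB; used 8621 GB; unused 6379 GB.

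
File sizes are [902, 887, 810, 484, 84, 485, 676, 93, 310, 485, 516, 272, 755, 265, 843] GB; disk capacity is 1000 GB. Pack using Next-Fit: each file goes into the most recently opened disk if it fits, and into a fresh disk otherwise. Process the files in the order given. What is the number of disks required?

Put 902 GB in disk 1; 98 GB remain.
Put 887 GB in disk 2; 113 GB remain.
Put 810 GB in disk 3; 190 GB remain.
Put 484 GB in disk 4; 516 GB remain.
Put 84 GB in disk 4; 432 GB remain.
Put 485 GB in disk 5; 515 GB remain.
Put 676 GB in disk 6; 324 GB remain.
Put 93 GB in disk 6; 231 GB remain.
Put 310 GB in disk 7; 690 GB remain.
Put 485 GB in disk 7; 205 GB remain.
Put 516 GB in disk 8; 484 GB remain.
Put 272 GB in disk 8; 212 GB remain.
Put 755 GB in disk 9; 245 GB remain.
Put 265 GB in disk 10; 735 GB remain.
Put 843 GB in disk 11; 157 GB remain.

11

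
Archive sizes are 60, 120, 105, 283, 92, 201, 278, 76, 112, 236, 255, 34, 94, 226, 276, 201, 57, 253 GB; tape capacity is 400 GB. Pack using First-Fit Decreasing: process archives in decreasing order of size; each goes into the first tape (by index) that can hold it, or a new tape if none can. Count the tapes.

Sorted descending: 283, 278, 276, 255, 253, 236, 226, 201, 201, 120, 112, 105, 94, 92, 76, 60, 57, 34.
Put 283 GB in tape 1; 117 GB remain.
Put 278 GB in tape 2; 122 GB remain.
Put 276 GB in tape 3; 124 GB remain.
Put 255 GB in tape 4; 145 GB remain.
Put 253 GB in tape 5; 147 GB remain.
Put 236 GB in tape 6; 164 GB remain.
Put 226 GB in tape 7; 174 GB remain.
Put 201 GB in tape 8; 199 GB remain.
Put 201 GB in tape 9; 199 GB remain.
Put 120 GB in tape 2; 2 GB remain.
Put 112 GB in tape 1; 5 GB remain.
Put 105 GB in tape 3; 19 GB remain.
Put 94 GB in tape 4; 51 GB remain.
Put 92 GB in tape 5; 55 GB remain.
Put 76 GB in tape 6; 88 GB remain.
Put 60 GB in tape 6; 28 GB remain.
Put 57 GB in tape 7; 117 GB remain.
Put 34 GB in tape 4; 17 GB remain.
Final tapes: [283,112] [278,120] [276,105] [255,94,34] [253,92] [236,76,60] [226,57] [201] [201].

9 tapes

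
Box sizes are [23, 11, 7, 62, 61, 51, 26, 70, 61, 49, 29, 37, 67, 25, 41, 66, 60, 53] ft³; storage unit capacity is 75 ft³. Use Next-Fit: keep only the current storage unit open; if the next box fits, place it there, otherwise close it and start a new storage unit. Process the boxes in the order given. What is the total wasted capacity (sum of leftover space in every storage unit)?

Put 23 ft³ in storage unit 1; 52 ft³ remain.
Put 11 ft³ in storage unit 1; 41 ft³ remain.
Put 7 ft³ in storage unit 1; 34 ft³ remain.
Put 62 ft³ in storage unit 2; 13 ft³ remain.
Put 61 ft³ in storage unit 3; 14 ft³ remain.
Put 51 ft³ in storage unit 4; 24 ft³ remain.
Put 26 ft³ in storage unit 5; 49 ft³ remain.
Put 70 ft³ in storage unit 6; 5 ft³ remain.
Put 61 ft³ in storage unit 7; 14 ft³ remain.
Put 49 ft³ in storage unit 8; 26 ft³ remain.
Put 29 ft³ in storage unit 9; 46 ft³ remain.
Put 37 ft³ in storage unit 9; 9 ft³ remain.
Put 67 ft³ in storage unit 10; 8 ft³ remain.
Put 25 ft³ in storage unit 11; 50 ft³ remain.
Put 41 ft³ in storage unit 11; 9 ft³ remain.
Put 66 ft³ in storage unit 12; 9 ft³ remain.
Put 60 ft³ in storage unit 13; 15 ft³ remain.
Put 53 ft³ in storage unit 14; 22 ft³ remain.
14 storage units × 75 ft³ = 1050 ft³; used 799 ft³; unused 251 ft³.

251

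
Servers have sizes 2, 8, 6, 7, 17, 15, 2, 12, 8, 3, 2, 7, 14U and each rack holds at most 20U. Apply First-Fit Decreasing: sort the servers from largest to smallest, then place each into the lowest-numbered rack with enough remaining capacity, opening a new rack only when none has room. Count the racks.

6 racks

Sorted descending: 17, 15, 14, 12, 8, 8, 7, 7, 6, 3, 2, 2, 2.
17U → rack 1 (remaining 3U)
15U → rack 2 (remaining 5U)
14U → rack 3 (remaining 6U)
12U → rack 4 (remaining 8U)
8U → rack 4 (remaining 0U)
8U → rack 5 (remaining 12U)
7U → rack 5 (remaining 5U)
7U → rack 6 (remaining 13U)
6U → rack 3 (remaining 0U)
3U → rack 1 (remaining 0U)
2U → rack 2 (remaining 3U)
2U → rack 2 (remaining 1U)
2U → rack 5 (remaining 3U)
Final racks: [17,3] [15,2,2] [14,6] [12,8] [8,7,2] [7].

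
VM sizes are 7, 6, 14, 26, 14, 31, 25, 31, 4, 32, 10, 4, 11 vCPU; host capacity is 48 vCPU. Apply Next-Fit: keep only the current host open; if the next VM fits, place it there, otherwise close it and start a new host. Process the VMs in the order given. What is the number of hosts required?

Put 7 vCPU in host 1; 41 vCPU remain.
Put 6 vCPU in host 1; 35 vCPU remain.
Put 14 vCPU in host 1; 21 vCPU remain.
Put 26 vCPU in host 2; 22 vCPU remain.
Put 14 vCPU in host 2; 8 vCPU remain.
Put 31 vCPU in host 3; 17 vCPU remain.
Put 25 vCPU in host 4; 23 vCPU remain.
Put 31 vCPU in host 5; 17 vCPU remain.
Put 4 vCPU in host 5; 13 vCPU remain.
Put 32 vCPU in host 6; 16 vCPU remain.
Put 10 vCPU in host 6; 6 vCPU remain.
Put 4 vCPU in host 6; 2 vCPU remain.
Put 11 vCPU in host 7; 37 vCPU remain.
Final hosts: [7,6,14] [26,14] [31] [25] [31,4] [32,10,4] [11].

7 hosts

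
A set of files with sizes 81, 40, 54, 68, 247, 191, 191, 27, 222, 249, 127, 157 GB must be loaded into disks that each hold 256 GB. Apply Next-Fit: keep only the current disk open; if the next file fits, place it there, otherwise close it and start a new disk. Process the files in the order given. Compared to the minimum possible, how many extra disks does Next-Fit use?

Next-Fit: [81,40,54,68] [247] [191] [191,27] [222] [249] [127] [157] → 8 disks.
Total size 1654 GB; any packing needs at least ⌈1654/256⌉ = 7 disks.
An optimal packing achieves that bound: [249] [247] [222,27] [191,54] [191,40] [157,81] [127,68] → 7 disks.
Excess: 8 − 7 = 1.

1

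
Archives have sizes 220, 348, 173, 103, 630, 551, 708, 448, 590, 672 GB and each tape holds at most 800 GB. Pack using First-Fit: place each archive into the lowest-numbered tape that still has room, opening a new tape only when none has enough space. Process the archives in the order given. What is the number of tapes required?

7

Put 220 GB in tape 1; 580 GB remain.
Put 348 GB in tape 1; 232 GB remain.
Put 173 GB in tape 1; 59 GB remain.
Put 103 GB in tape 2; 697 GB remain.
Put 630 GB in tape 2; 67 GB remain.
Put 551 GB in tape 3; 249 GB remain.
Put 708 GB in tape 4; 92 GB remain.
Put 448 GB in tape 5; 352 GB remain.
Put 590 GB in tape 6; 210 GB remain.
Put 672 GB in tape 7; 128 GB remain.
Final tapes: [220,348,173] [103,630] [551] [708] [448] [590] [672].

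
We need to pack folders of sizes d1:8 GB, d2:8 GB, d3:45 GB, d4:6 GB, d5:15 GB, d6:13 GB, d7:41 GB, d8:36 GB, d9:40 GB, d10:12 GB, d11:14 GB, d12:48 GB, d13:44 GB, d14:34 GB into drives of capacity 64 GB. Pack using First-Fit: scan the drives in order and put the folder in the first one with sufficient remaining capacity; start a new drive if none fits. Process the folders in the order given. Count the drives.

d1 (8 GB) → drive 1 (remaining 56 GB)
d2 (8 GB) → drive 1 (remaining 48 GB)
d3 (45 GB) → drive 1 (remaining 3 GB)
d4 (6 GB) → drive 2 (remaining 58 GB)
d5 (15 GB) → drive 2 (remaining 43 GB)
d6 (13 GB) → drive 2 (remaining 30 GB)
d7 (41 GB) → drive 3 (remaining 23 GB)
d8 (36 GB) → drive 4 (remaining 28 GB)
d9 (40 GB) → drive 5 (remaining 24 GB)
d10 (12 GB) → drive 2 (remaining 18 GB)
d11 (14 GB) → drive 2 (remaining 4 GB)
d12 (48 GB) → drive 6 (remaining 16 GB)
d13 (44 GB) → drive 7 (remaining 20 GB)
d14 (34 GB) → drive 8 (remaining 30 GB)
Final drives: [8,8,45] [6,15,13,12,14] [41] [36] [40] [48] [44] [34].

8 drives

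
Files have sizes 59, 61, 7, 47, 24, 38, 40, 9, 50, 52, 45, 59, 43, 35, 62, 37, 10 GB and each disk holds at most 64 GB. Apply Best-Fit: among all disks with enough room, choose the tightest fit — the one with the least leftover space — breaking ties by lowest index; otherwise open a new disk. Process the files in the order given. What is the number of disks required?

Put 59 GB in disk 1; 5 GB remain.
Put 61 GB in disk 2; 3 GB remain.
Put 7 GB in disk 3; 57 GB remain.
Put 47 GB in disk 3; 10 GB remain.
Put 24 GB in disk 4; 40 GB remain.
Put 38 GB in disk 4; 2 GB remain.
Put 40 GB in disk 5; 24 GB remain.
Put 9 GB in disk 3; 1 GB remain.
Put 50 GB in disk 6; 14 GB remain.
Put 52 GB in disk 7; 12 GB remain.
Put 45 GB in disk 8; 19 GB remain.
Put 59 GB in disk 9; 5 GB remain.
Put 43 GB in disk 10; 21 GB remain.
Put 35 GB in disk 11; 29 GB remain.
Put 62 GB in disk 12; 2 GB remain.
Put 37 GB in disk 13; 27 GB remain.
Put 10 GB in disk 7; 2 GB remain.
Final disks: [59] [61] [7,47,9] [24,38] [40] [50] [52,10] [45] [59] [43] [35] [62] [37].

13 disks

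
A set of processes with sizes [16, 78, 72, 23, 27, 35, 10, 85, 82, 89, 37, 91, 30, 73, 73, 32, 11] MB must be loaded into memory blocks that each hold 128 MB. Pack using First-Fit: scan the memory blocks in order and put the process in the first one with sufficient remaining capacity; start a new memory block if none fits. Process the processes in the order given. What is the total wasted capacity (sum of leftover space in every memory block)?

Put 16 MB in memory block 1; 112 MB remain.
Put 78 MB in memory block 1; 34 MB remain.
Put 72 MB in memory block 2; 56 MB remain.
Put 23 MB in memory block 1; 11 MB remain.
Put 27 MB in memory block 2; 29 MB remain.
Put 35 MB in memory block 3; 93 MB remain.
Put 10 MB in memory block 1; 1 MB remain.
Put 85 MB in memory block 3; 8 MB remain.
Put 82 MB in memory block 4; 46 MB remain.
Put 89 MB in memory block 5; 39 MB remain.
Put 37 MB in memory block 4; 9 MB remain.
Put 91 MB in memory block 6; 37 MB remain.
Put 30 MB in memory block 5; 9 MB remain.
Put 73 MB in memory block 7; 55 MB remain.
Put 73 MB in memory block 8; 55 MB remain.
Put 32 MB in memory block 6; 5 MB remain.
Put 11 MB in memory block 2; 18 MB remain.
8 memory blocks × 128 MB = 1024 MB; used 864 MB; unused 160 MB.

160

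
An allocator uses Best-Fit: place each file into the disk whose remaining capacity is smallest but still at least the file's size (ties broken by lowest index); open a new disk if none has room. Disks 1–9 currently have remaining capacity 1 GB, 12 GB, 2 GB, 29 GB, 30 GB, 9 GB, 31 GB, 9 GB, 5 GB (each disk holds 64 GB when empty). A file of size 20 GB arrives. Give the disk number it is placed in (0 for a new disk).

4

Disks with room: disk 4 (29 GB), disk 5 (30 GB), disk 7 (31 GB).
Tightest fit is disk 4 with 29 GB free.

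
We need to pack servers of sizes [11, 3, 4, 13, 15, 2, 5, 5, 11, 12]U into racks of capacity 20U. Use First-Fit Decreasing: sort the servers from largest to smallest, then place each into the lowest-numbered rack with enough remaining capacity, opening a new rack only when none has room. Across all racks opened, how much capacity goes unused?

19

Sorted descending: 15, 13, 12, 11, 11, 5, 5, 4, 3, 2.
Put 15U in rack 1; 5U remain.
Put 13U in rack 2; 7U remain.
Put 12U in rack 3; 8U remain.
Put 11U in rack 4; 9U remain.
Put 11U in rack 5; 9U remain.
Put 5U in rack 1; 0U remain.
Put 5U in rack 2; 2U remain.
Put 4U in rack 3; 4U remain.
Put 3U in rack 3; 1U remain.
Put 2U in rack 2; 0U remain.
5 racks × 20U = 100U; used 81U; unused 19U.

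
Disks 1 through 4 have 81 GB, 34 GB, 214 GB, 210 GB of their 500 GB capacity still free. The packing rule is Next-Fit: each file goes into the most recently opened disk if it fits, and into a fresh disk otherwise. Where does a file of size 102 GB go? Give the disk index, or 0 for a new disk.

Next-Fit only looks at disk 4, which has 210 GB free.
102 GB fits there.

4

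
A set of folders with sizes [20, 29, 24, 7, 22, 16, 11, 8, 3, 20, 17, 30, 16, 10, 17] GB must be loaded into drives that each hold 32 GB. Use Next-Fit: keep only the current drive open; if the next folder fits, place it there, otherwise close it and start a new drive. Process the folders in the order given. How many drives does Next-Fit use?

10

20 GB → drive 1 (remaining 12 GB)
29 GB → drive 2 (remaining 3 GB)
24 GB → drive 3 (remaining 8 GB)
7 GB → drive 3 (remaining 1 GB)
22 GB → drive 4 (remaining 10 GB)
16 GB → drive 5 (remaining 16 GB)
11 GB → drive 5 (remaining 5 GB)
8 GB → drive 6 (remaining 24 GB)
3 GB → drive 6 (remaining 21 GB)
20 GB → drive 6 (remaining 1 GB)
17 GB → drive 7 (remaining 15 GB)
30 GB → drive 8 (remaining 2 GB)
16 GB → drive 9 (remaining 16 GB)
10 GB → drive 9 (remaining 6 GB)
17 GB → drive 10 (remaining 15 GB)
Final drives: [20] [29] [24,7] [22] [16,11] [8,3,20] [17] [30] [16,10] [17].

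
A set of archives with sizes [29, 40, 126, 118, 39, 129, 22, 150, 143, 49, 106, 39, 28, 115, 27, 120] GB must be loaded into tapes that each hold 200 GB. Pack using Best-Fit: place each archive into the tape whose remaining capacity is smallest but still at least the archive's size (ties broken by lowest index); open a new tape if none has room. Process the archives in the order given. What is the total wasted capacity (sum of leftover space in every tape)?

320

Put 29 GB in tape 1; 171 GB remain.
Put 40 GB in tape 1; 131 GB remain.
Put 126 GB in tape 1; 5 GB remain.
Put 118 GB in tape 2; 82 GB remain.
Put 39 GB in tape 2; 43 GB remain.
Put 129 GB in tape 3; 71 GB remain.
Put 22 GB in tape 2; 21 GB remain.
Put 150 GB in tape 4; 50 GB remain.
Put 143 GB in tape 5; 57 GB remain.
Put 49 GB in tape 4; 1 GB remain.
Put 106 GB in tape 6; 94 GB remain.
Put 39 GB in tape 5; 18 GB remain.
Put 28 GB in tape 3; 43 GB remain.
Put 115 GB in tape 7; 85 GB remain.
Put 27 GB in tape 3; 16 GB remain.
Put 120 GB in tape 8; 80 GB remain.
8 tapes × 200 GB = 1600 GB; used 1280 GB; unused 320 GB.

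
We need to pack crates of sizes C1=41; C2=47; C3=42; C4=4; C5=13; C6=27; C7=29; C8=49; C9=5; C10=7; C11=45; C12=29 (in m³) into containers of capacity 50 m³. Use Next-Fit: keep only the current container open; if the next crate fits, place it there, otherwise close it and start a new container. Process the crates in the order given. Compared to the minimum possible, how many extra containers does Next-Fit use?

1

Next-Fit: [41] [47] [42,4] [13,27] [29] [49] [5,7] [45] [29] → 9 containers.
8 crates exceed 25 m³ (half the capacity), and no two of those can share a container, so at least 8 containers are needed.
An optimal packing achieves that bound: [49] [47] [45,5] [42,7] [41,4] [29,13] [29] [27] → 8 containers.
Excess: 9 − 8 = 1.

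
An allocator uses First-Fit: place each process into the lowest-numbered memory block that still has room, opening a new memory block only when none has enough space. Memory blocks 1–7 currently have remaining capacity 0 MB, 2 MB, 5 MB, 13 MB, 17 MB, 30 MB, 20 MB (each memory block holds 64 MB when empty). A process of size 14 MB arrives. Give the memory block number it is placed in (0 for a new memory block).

Memory blocks with room: memory block 5 (17 MB), memory block 6 (30 MB), memory block 7 (20 MB).
The first with room is memory block 5.

5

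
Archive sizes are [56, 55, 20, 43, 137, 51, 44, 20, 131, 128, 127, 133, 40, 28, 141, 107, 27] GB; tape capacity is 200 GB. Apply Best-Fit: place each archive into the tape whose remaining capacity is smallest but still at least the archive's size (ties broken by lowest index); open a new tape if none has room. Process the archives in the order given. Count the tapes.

tape 1: place 56 GB, 144 GB left
tape 1: place 55 GB, 89 GB left
tape 1: place 20 GB, 69 GB left
tape 1: place 43 GB, 26 GB left
tape 2: place 137 GB, 63 GB left
tape 2: place 51 GB, 12 GB left
tape 3: place 44 GB, 156 GB left
tape 1: place 20 GB, 6 GB left
tape 3: place 131 GB, 25 GB left
tape 4: place 128 GB, 72 GB left
tape 5: place 127 GB, 73 GB left
tape 6: place 133 GB, 67 GB left
tape 6: place 40 GB, 27 GB left
tape 4: place 28 GB, 44 GB left
tape 7: place 141 GB, 59 GB left
tape 8: place 107 GB, 93 GB left
tape 6: place 27 GB, 0 GB left

8 tapes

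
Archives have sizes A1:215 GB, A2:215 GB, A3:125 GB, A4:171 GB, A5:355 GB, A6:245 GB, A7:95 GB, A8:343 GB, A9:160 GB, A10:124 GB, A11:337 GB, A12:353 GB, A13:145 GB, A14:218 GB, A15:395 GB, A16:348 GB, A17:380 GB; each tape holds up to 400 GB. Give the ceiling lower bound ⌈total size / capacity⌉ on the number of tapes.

Total size = 215 + 215 + 125 + 171 + 355 + 245 + 95 + 343 + 160 + 124 + 337 + 353 + 145 + 218 + 395 + 348 + 380 = 4224 GB.
⌈4224 / 400⌉ = 11.

11 tapes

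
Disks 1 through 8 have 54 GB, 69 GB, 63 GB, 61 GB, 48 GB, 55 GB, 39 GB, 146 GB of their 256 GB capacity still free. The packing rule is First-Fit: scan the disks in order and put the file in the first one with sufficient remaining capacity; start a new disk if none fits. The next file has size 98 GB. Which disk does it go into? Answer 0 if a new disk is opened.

8

Disks with room: disk 8 (146 GB).
The first with room is disk 8.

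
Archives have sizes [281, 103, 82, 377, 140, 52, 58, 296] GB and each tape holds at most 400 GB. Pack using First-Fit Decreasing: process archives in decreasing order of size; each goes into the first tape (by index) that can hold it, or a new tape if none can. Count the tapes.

4 tapes

Sorted descending: 377, 296, 281, 140, 103, 82, 58, 52.
tape 1: place 377 GB, 23 GB left
tape 2: place 296 GB, 104 GB left
tape 3: place 281 GB, 119 GB left
tape 4: place 140 GB, 260 GB left
tape 2: place 103 GB, 1 GB left
tape 3: place 82 GB, 37 GB left
tape 4: place 58 GB, 202 GB left
tape 4: place 52 GB, 150 GB left
Final tapes: [377] [296,103] [281,82] [140,58,52].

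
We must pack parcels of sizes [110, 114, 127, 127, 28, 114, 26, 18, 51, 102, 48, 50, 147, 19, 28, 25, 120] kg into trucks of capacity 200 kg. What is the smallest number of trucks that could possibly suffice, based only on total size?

Total size = 110 + 114 + 127 + 127 + 28 + 114 + 26 + 18 + 51 + 102 + 48 + 50 + 147 + 19 + 28 + 25 + 120 = 1254 kg.
⌈1254 / 200⌉ = 7.

7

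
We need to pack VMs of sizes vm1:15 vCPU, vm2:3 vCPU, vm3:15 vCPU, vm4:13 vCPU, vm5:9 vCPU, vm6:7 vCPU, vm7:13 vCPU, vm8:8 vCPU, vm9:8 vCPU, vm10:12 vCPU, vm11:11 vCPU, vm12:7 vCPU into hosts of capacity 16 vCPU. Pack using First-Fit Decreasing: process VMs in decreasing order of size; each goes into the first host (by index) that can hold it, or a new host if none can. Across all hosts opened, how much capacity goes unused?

Sorted descending: 15, 15, 13, 13, 12, 11, 9, 8, 8, 7, 7, 3.
Put 15 vCPU in host 1; 1 vCPU remain.
Put 15 vCPU in host 2; 1 vCPU remain.
Put 13 vCPU in host 3; 3 vCPU remain.
Put 13 vCPU in host 4; 3 vCPU remain.
Put 12 vCPU in host 5; 4 vCPU remain.
Put 11 vCPU in host 6; 5 vCPU remain.
Put 9 vCPU in host 7; 7 vCPU remain.
Put 8 vCPU in host 8; 8 vCPU remain.
Put 8 vCPU in host 8; 0 vCPU remain.
Put 7 vCPU in host 7; 0 vCPU remain.
Put 7 vCPU in host 9; 9 vCPU remain.
Put 3 vCPU in host 3; 0 vCPU remain.
9 hosts × 16 vCPU = 144 vCPU; used 121 vCPU; unused 23 vCPU.

23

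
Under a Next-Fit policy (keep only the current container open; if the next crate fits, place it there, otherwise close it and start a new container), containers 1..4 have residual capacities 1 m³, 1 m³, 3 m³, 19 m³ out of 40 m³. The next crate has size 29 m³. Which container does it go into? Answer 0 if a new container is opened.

0

Next-Fit only looks at container 4, which has 19 m³ free.
29 m³ does not fit, so a new container is opened.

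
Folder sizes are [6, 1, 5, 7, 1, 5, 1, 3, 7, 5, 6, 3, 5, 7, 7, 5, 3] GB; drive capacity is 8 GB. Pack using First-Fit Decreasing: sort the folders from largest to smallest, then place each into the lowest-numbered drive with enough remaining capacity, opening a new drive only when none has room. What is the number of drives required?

11

Sorted descending: 7, 7, 7, 7, 6, 6, 5, 5, 5, 5, 5, 3, 3, 3, 1, 1, 1.
drive 1: place 7 GB, 1 GB left
drive 2: place 7 GB, 1 GB left
drive 3: place 7 GB, 1 GB left
drive 4: place 7 GB, 1 GB left
drive 5: place 6 GB, 2 GB left
drive 6: place 6 GB, 2 GB left
drive 7: place 5 GB, 3 GB left
drive 8: place 5 GB, 3 GB left
drive 9: place 5 GB, 3 GB left
drive 10: place 5 GB, 3 GB left
drive 11: place 5 GB, 3 GB left
drive 7: place 3 GB, 0 GB left
drive 8: place 3 GB, 0 GB left
drive 9: place 3 GB, 0 GB left
drive 1: place 1 GB, 0 GB left
drive 2: place 1 GB, 0 GB left
drive 3: place 1 GB, 0 GB left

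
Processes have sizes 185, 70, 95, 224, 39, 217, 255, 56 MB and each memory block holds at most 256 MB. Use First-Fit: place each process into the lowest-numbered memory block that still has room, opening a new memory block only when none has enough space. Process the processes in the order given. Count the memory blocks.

5 memory blocks

Put 185 MB in memory block 1; 71 MB remain.
Put 70 MB in memory block 1; 1 MB remain.
Put 95 MB in memory block 2; 161 MB remain.
Put 224 MB in memory block 3; 32 MB remain.
Put 39 MB in memory block 2; 122 MB remain.
Put 217 MB in memory block 4; 39 MB remain.
Put 255 MB in memory block 5; 1 MB remain.
Put 56 MB in memory block 2; 66 MB remain.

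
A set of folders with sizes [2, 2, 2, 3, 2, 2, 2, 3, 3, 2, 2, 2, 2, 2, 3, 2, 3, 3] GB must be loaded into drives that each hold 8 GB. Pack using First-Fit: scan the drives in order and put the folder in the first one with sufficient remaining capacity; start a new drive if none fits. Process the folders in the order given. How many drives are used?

Put 2 GB in drive 1; 6 GB remain.
Put 2 GB in drive 1; 4 GB remain.
Put 2 GB in drive 1; 2 GB remain.
Put 3 GB in drive 2; 5 GB remain.
Put 2 GB in drive 1; 0 GB remain.
Put 2 GB in drive 2; 3 GB remain.
Put 2 GB in drive 2; 1 GB remain.
Put 3 GB in drive 3; 5 GB remain.
Put 3 GB in drive 3; 2 GB remain.
Put 2 GB in drive 3; 0 GB remain.
Put 2 GB in drive 4; 6 GB remain.
Put 2 GB in drive 4; 4 GB remain.
Put 2 GB in drive 4; 2 GB remain.
Put 2 GB in drive 4; 0 GB remain.
Put 3 GB in drive 5; 5 GB remain.
Put 2 GB in drive 5; 3 GB remain.
Put 3 GB in drive 5; 0 GB remain.
Put 3 GB in drive 6; 5 GB remain.
Final drives: [2,2,2,2] [3,2,2] [3,3,2] [2,2,2,2] [3,2,3] [3].

6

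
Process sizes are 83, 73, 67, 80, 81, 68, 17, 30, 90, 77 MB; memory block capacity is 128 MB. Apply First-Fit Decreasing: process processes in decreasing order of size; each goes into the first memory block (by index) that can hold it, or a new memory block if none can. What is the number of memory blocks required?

Sorted descending: 90, 83, 81, 80, 77, 73, 68, 67, 30, 17.
90 MB → memory block 1 (remaining 38 MB)
83 MB → memory block 2 (remaining 45 MB)
81 MB → memory block 3 (remaining 47 MB)
80 MB → memory block 4 (remaining 48 MB)
77 MB → memory block 5 (remaining 51 MB)
73 MB → memory block 6 (remaining 55 MB)
68 MB → memory block 7 (remaining 60 MB)
67 MB → memory block 8 (remaining 61 MB)
30 MB → memory block 1 (remaining 8 MB)
17 MB → memory block 2 (remaining 28 MB)
Final memory blocks: [90,30] [83,17] [81] [80] [77] [73] [68] [67].

8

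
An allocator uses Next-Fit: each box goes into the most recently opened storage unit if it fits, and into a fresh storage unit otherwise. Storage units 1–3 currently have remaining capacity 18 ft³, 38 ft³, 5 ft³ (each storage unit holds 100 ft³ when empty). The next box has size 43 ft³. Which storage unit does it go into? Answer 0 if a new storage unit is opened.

0

Next-Fit only looks at storage unit 3, which has 5 ft³ free.
43 ft³ does not fit, so a new storage unit is opened.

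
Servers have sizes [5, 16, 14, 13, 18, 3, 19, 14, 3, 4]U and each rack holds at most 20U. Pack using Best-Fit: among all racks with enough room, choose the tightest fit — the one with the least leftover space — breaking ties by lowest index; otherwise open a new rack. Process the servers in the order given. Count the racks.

rack 1: place 5U, 15U left
rack 2: place 16U, 4U left
rack 1: place 14U, 1U left
rack 3: place 13U, 7U left
rack 4: place 18U, 2U left
rack 2: place 3U, 1U left
rack 5: place 19U, 1U left
rack 6: place 14U, 6U left
rack 6: place 3U, 3U left
rack 3: place 4U, 3U left
Final racks: [5,14] [16,3] [13,4] [18] [19] [14,3].

6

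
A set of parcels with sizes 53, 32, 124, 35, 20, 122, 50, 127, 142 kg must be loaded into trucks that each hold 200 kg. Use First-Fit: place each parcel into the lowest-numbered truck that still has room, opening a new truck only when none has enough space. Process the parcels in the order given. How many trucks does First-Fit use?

5 trucks

truck 1: place 53 kg, 147 kg left
truck 1: place 32 kg, 115 kg left
truck 2: place 124 kg, 76 kg left
truck 1: place 35 kg, 80 kg left
truck 1: place 20 kg, 60 kg left
truck 3: place 122 kg, 78 kg left
truck 1: place 50 kg, 10 kg left
truck 4: place 127 kg, 73 kg left
truck 5: place 142 kg, 58 kg left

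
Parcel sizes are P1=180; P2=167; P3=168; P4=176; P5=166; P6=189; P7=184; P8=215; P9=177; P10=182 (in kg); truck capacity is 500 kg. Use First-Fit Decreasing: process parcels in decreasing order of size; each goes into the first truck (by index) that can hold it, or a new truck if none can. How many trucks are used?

5 trucks

Sorted descending: 215, 189, 184, 182, 180, 177, 176, 168, 167, 166.
truck 1: place 215 kg, 285 kg left
truck 1: place 189 kg, 96 kg left
truck 2: place 184 kg, 316 kg left
truck 2: place 182 kg, 134 kg left
truck 3: place 180 kg, 320 kg left
truck 3: place 177 kg, 143 kg left
truck 4: place 176 kg, 324 kg left
truck 4: place 168 kg, 156 kg left
truck 5: place 167 kg, 333 kg left
truck 5: place 166 kg, 167 kg left
Final trucks: [215,189] [184,182] [180,177] [176,168] [167,166].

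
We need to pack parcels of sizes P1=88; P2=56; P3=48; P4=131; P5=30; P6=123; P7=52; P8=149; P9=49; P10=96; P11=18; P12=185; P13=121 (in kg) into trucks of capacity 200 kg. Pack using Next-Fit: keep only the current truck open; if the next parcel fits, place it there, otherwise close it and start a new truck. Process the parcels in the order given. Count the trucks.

Put P1 (88 kg) in truck 1; 112 kg remain.
Put P2 (56 kg) in truck 1; 56 kg remain.
Put P3 (48 kg) in truck 1; 8 kg remain.
Put P4 (131 kg) in truck 2; 69 kg remain.
Put P5 (30 kg) in truck 2; 39 kg remain.
Put P6 (123 kg) in truck 3; 77 kg remain.
Put P7 (52 kg) in truck 3; 25 kg remain.
Put P8 (149 kg) in truck 4; 51 kg remain.
Put P9 (49 kg) in truck 4; 2 kg remain.
Put P10 (96 kg) in truck 5; 104 kg remain.
Put P11 (18 kg) in truck 5; 86 kg remain.
Put P12 (185 kg) in truck 6; 15 kg remain.
Put P13 (121 kg) in truck 7; 79 kg remain.

7 trucks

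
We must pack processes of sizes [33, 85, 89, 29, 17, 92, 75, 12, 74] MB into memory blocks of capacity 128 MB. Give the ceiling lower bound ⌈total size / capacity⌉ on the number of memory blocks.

Total size = 33 + 85 + 89 + 29 + 17 + 92 + 75 + 12 + 74 = 506 MB.
⌈506 / 128⌉ = 4.

4 memory blocks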